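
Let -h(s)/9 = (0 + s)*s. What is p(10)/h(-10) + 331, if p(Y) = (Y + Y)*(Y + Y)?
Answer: 2975/9 ≈ 330.56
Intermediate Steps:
p(Y) = 4*Y**2 (p(Y) = (2*Y)*(2*Y) = 4*Y**2)
h(s) = -9*s**2 (h(s) = -9*(0 + s)*s = -9*s*s = -9*s**2)
p(10)/h(-10) + 331 = (4*10**2)/((-9*(-10)**2)) + 331 = (4*100)/((-9*100)) + 331 = 400/(-900) + 331 = 400*(-1/900) + 331 = -4/9 + 331 = 2975/9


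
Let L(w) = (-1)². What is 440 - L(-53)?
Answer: 439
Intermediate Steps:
L(w) = 1
440 - L(-53) = 440 - 1*1 = 440 - 1 = 439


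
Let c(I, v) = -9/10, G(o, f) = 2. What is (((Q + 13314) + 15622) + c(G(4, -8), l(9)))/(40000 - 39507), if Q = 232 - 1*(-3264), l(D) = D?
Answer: 324311/4930 ≈ 65.783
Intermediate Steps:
Q = 3496 (Q = 232 + 3264 = 3496)
c(I, v) = -9/10 (c(I, v) = -9*⅒ = -9/10)
(((Q + 13314) + 15622) + c(G(4, -8), l(9)))/(40000 - 39507) = (((3496 + 13314) + 15622) - 9/10)/(40000 - 39507) = ((16810 + 15622) - 9/10)/493 = (32432 - 9/10)*(1/493) = (324311/10)*(1/493) = 324311/4930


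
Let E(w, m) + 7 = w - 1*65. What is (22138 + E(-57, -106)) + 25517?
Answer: 47526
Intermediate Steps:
E(w, m) = -72 + w (E(w, m) = -7 + (w - 1*65) = -7 + (w - 65) = -7 + (-65 + w) = -72 + w)
(22138 + E(-57, -106)) + 25517 = (22138 + (-72 - 57)) + 25517 = (22138 - 129) + 25517 = 22009 + 25517 = 47526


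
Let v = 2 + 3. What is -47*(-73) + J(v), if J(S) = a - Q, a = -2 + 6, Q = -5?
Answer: 3440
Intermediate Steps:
a = 4
v = 5
J(S) = 9 (J(S) = 4 - 1*(-5) = 4 + 5 = 9)
-47*(-73) + J(v) = -47*(-73) + 9 = 3431 + 9 = 3440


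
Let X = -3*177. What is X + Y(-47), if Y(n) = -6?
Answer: -537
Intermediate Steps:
X = -531
X + Y(-47) = -531 - 6 = -537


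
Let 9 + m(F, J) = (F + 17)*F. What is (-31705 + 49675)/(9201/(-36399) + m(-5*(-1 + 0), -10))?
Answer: 109015005/611183 ≈ 178.37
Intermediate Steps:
m(F, J) = -9 + F*(17 + F) (m(F, J) = -9 + (F + 17)*F = -9 + (17 + F)*F = -9 + F*(17 + F))
(-31705 + 49675)/(9201/(-36399) + m(-5*(-1 + 0), -10)) = (-31705 + 49675)/(9201/(-36399) + (-9 + (-5*(-1 + 0))² + 17*(-5*(-1 + 0)))) = 17970/(9201*(-1/36399) + (-9 + (-5*(-1))² + 17*(-5*(-1)))) = 17970/(-3067/12133 + (-9 + 5² + 17*5)) = 17970/(-3067/12133 + (-9 + 25 + 85)) = 17970/(-3067/12133 + 101) = 17970/(1222366/12133) = 17970*(12133/1222366) = 109015005/611183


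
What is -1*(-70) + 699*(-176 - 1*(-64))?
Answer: -78218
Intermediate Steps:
-1*(-70) + 699*(-176 - 1*(-64)) = 70 + 699*(-176 + 64) = 70 + 699*(-112) = 70 - 78288 = -78218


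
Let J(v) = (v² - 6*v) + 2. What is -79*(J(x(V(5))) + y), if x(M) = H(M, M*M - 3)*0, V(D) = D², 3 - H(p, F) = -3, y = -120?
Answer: 9322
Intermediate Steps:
H(p, F) = 6 (H(p, F) = 3 - 1*(-3) = 3 + 3 = 6)
x(M) = 0 (x(M) = 6*0 = 0)
J(v) = 2 + v² - 6*v
-79*(J(x(V(5))) + y) = -79*((2 + 0² - 6*0) - 120) = -79*((2 + 0 + 0) - 120) = -79*(2 - 120) = -79*(-118) = 9322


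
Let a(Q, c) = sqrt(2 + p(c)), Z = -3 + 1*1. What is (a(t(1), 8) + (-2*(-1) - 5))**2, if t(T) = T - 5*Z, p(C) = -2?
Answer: 9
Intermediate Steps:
Z = -2 (Z = -3 + 1 = -2)
t(T) = 10 + T (t(T) = T - 5*(-2) = T + 10 = 10 + T)
a(Q, c) = 0 (a(Q, c) = sqrt(2 - 2) = sqrt(0) = 0)
(a(t(1), 8) + (-2*(-1) - 5))**2 = (0 + (-2*(-1) - 5))**2 = (0 + (2 - 5))**2 = (0 - 3)**2 = (-3)**2 = 9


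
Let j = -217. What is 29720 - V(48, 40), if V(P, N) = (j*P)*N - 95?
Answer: 446455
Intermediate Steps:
V(P, N) = -95 - 217*N*P (V(P, N) = (-217*P)*N - 95 = -217*N*P - 95 = -95 - 217*N*P)
29720 - V(48, 40) = 29720 - (-95 - 217*40*48) = 29720 - (-95 - 416640) = 29720 - 1*(-416735) = 29720 + 416735 = 446455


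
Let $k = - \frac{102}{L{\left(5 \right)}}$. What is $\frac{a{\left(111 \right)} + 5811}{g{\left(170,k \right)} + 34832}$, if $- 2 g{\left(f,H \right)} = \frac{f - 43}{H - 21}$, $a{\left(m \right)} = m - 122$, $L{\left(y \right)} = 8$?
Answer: $\frac{391500}{2351287} \approx 0.1665$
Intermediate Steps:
$a{\left(m \right)} = -122 + m$
$k = - \frac{51}{4}$ ($k = - \frac{102}{8} = \left(-102\right) \frac{1}{8} = - \frac{51}{4} \approx -12.75$)
$g{\left(f,H \right)} = - \frac{-43 + f}{2 \left(-21 + H\right)}$ ($g{\left(f,H \right)} = - \frac{\left(f - 43\right) \frac{1}{H - 21}}{2} = - \frac{\left(-43 + f\right) \frac{1}{-21 + H}}{2} = - \frac{\frac{1}{-21 + H} \left(-43 + f\right)}{2} = - \frac{-43 + f}{2 \left(-21 + H\right)}$)
$\frac{a{\left(111 \right)} + 5811}{g{\left(170,k \right)} + 34832} = \frac{\left(-122 + 111\right) + 5811}{\frac{43 - 170}{2 \left(-21 - \frac{51}{4}\right)} + 34832} = \frac{-11 + 5811}{\frac{43 - 170}{2 \left(- \frac{135}{4}\right)} + 34832} = \frac{5800}{\frac{1}{2} \left(- \frac{4}{135}\right) \left(-127\right) + 34832} = \frac{5800}{\frac{254}{135} + 34832} = \frac{5800}{\frac{4702574}{135}} = 5800 \cdot \frac{135}{4702574} = \frac{391500}{2351287}$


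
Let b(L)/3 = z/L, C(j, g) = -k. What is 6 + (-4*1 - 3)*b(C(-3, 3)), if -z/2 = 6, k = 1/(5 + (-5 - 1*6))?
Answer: 1518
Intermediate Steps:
k = -⅙ (k = 1/(5 + (-5 - 6)) = 1/(5 - 11) = 1/(-6) = -⅙ ≈ -0.16667)
z = -12 (z = -2*6 = -12)
C(j, g) = ⅙ (C(j, g) = -1*(-⅙) = ⅙)
b(L) = -36/L (b(L) = 3*(-12/L) = -36/L)
6 + (-4*1 - 3)*b(C(-3, 3)) = 6 + (-4*1 - 3)*(-36/⅙) = 6 + (-4 - 3)*(-36*6) = 6 - 7*(-216) = 6 + 1512 = 1518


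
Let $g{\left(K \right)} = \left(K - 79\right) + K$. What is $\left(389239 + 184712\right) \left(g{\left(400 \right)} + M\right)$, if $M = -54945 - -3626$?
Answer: $-29040772698$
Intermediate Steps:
$g{\left(K \right)} = -79 + 2 K$ ($g{\left(K \right)} = \left(-79 + K\right) + K = -79 + 2 K$)
$M = -51319$ ($M = -54945 + 3626 = -51319$)
$\left(389239 + 184712\right) \left(g{\left(400 \right)} + M\right) = \left(389239 + 184712\right) \left(\left(-79 + 2 \cdot 400\right) - 51319\right) = 573951 \left(\left(-79 + 800\right) - 51319\right) = 573951 \left(721 - 51319\right) = 573951 \left(-50598\right) = -29040772698$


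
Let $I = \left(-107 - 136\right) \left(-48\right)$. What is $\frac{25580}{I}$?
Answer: $\frac{6395}{2916} \approx 2.1931$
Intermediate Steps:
$I = 11664$ ($I = \left(-243\right) \left(-48\right) = 11664$)
$\frac{25580}{I} = \frac{25580}{11664} = 25580 \cdot \frac{1}{11664} = \frac{6395}{2916}$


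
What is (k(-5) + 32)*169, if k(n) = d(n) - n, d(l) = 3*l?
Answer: 3718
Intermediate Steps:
k(n) = 2*n (k(n) = 3*n - n = 2*n)
(k(-5) + 32)*169 = (2*(-5) + 32)*169 = (-10 + 32)*169 = 22*169 = 3718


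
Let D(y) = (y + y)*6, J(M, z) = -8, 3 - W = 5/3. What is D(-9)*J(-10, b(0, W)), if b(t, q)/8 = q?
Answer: 864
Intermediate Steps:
W = 4/3 (W = 3 - 5/3 = 4/3 ≈ 1.3333)
b(t, q) = 8*q
D(y) = 12*y (D(y) = (2*y)*6 = 12*y)
D(-9)*J(-10, b(0, W)) = (12*(-9))*(-8) = -108*(-8) = 864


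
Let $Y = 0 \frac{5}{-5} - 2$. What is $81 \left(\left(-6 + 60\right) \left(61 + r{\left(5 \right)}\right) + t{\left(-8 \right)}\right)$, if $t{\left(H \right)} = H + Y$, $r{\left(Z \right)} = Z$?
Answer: $287874$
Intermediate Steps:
$Y = -2$ ($Y = 0 \cdot 5 \left(- \frac{1}{5}\right) - 2 = 0 \left(-1\right) - 2 = 0 - 2 = -2$)
$t{\left(H \right)} = -2 + H$ ($t{\left(H \right)} = H - 2 = -2 + H$)
$81 \left(\left(-6 + 60\right) \left(61 + r{\left(5 \right)}\right) + t{\left(-8 \right)}\right) = 81 \left(\left(-6 + 60\right) \left(61 + 5\right) - 10\right) = 81 \left(54 \cdot 66 - 10\right) = 81 \left(3564 - 10\right) = 81 \cdot 3554 = 287874$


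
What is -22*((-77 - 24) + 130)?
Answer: -638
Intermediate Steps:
-22*((-77 - 24) + 130) = -22*(-101 + 130) = -22*29 = -638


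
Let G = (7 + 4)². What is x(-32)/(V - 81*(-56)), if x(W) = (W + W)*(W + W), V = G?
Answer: 4096/4657 ≈ 0.87954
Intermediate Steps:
G = 121 (G = 11² = 121)
V = 121
x(W) = 4*W² (x(W) = (2*W)*(2*W) = 4*W²)
x(-32)/(V - 81*(-56)) = (4*(-32)²)/(121 - 81*(-56)) = (4*1024)/(121 + 4536) = 4096/4657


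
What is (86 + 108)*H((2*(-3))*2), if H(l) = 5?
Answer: 970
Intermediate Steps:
(86 + 108)*H((2*(-3))*2) = (86 + 108)*5 = 194*5 = 970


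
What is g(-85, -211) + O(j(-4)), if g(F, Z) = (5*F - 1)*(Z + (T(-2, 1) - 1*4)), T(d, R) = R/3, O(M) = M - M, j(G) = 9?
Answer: 91448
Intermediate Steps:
O(M) = 0
T(d, R) = R/3 (T(d, R) = R*(⅓) = R/3)
g(F, Z) = (-1 + 5*F)*(-11/3 + Z) (g(F, Z) = (5*F - 1)*(Z + ((⅓)*1 - 1*4)) = (-1 + 5*F)*(Z + (⅓ - 4)) = (-1 + 5*F)*(Z - 11/3) = (-1 + 5*F)*(-11/3 + Z))
g(-85, -211) + O(j(-4)) = (11/3 - 1*(-211) - 55/3*(-85) + 5*(-85)*(-211)) + 0 = (11/3 + 211 + 4675/3 + 89675) + 0 = 91448 + 0 = 91448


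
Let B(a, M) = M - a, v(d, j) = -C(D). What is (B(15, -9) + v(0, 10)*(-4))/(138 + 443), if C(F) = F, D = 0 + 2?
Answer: -16/581 ≈ -0.027539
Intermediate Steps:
D = 2
v(d, j) = -2 (v(d, j) = -1*2 = -2)
(B(15, -9) + v(0, 10)*(-4))/(138 + 443) = ((-9 - 1*15) - 2*(-4))/(138 + 443) = ((-9 - 15) + 8)/581 = (-24 + 8)*(1/581) = -16*1/581 = -16/581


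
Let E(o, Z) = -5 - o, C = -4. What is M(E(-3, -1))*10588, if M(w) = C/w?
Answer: 21176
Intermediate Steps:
M(w) = -4/w
M(E(-3, -1))*10588 = -4/(-5 - 1*(-3))*10588 = -4/(-5 + 3)*10588 = -4/(-2)*10588 = -4*(-1/2)*10588 = 2*10588 = 21176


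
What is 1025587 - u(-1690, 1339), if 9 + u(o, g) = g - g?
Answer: 1025596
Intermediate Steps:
u(o, g) = -9 (u(o, g) = -9 + (g - g) = -9 + 0 = -9)
1025587 - u(-1690, 1339) = 1025587 - 1*(-9) = 1025587 + 9 = 1025596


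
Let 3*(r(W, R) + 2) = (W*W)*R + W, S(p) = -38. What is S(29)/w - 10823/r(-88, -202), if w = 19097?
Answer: 560613977/29875003054 ≈ 0.018765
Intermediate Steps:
r(W, R) = -2 + W/3 + R*W²/3 (r(W, R) = -2 + ((W*W)*R + W)/3 = -2 + (W²*R + W)/3 = -2 + (R*W² + W)/3 = -2 + (W + R*W²)/3 = -2 + (W/3 + R*W²/3) = -2 + W/3 + R*W²/3)
S(29)/w - 10823/r(-88, -202) = -38/19097 - 10823/(-2 + (⅓)*(-88) + (⅓)*(-202)*(-88)²) = -38*1/19097 - 10823/(-2 - 88/3 + (⅓)*(-202)*7744) = -38/19097 - 10823/(-2 - 88/3 - 1564288/3) = -38/19097 - 10823/(-1564382/3) = -38/19097 - 10823*(-3/1564382) = -38/19097 + 32469/1564382 = 560613977/29875003054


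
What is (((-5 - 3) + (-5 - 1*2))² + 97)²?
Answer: 103684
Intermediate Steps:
(((-5 - 3) + (-5 - 1*2))² + 97)² = ((-8 + (-5 - 2))² + 97)² = ((-8 - 7)² + 97)² = ((-15)² + 97)² = (225 + 97)² = 322² = 103684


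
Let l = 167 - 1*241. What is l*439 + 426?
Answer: -32060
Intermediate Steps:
l = -74 (l = 167 - 241 = -74)
l*439 + 426 = -74*439 + 426 = -32486 + 426 = -32060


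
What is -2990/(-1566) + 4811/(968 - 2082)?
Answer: -2101583/872262 ≈ -2.4093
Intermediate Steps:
-2990/(-1566) + 4811/(968 - 2082) = -2990*(-1/1566) + 4811/(-1114) = 1495/783 + 4811*(-1/1114) = 1495/783 - 4811/1114 = -2101583/872262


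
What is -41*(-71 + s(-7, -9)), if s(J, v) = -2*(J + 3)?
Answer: 2583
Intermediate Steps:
s(J, v) = -6 - 2*J (s(J, v) = -2*(3 + J) = -6 - 2*J)
-41*(-71 + s(-7, -9)) = -41*(-71 + (-6 - 2*(-7))) = -41*(-71 + (-6 + 14)) = -41*(-71 + 8) = -41*(-63) = 2583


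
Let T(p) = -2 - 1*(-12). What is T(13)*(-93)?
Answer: -930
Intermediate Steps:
T(p) = 10 (T(p) = -2 + 12 = 10)
T(13)*(-93) = 10*(-93) = -930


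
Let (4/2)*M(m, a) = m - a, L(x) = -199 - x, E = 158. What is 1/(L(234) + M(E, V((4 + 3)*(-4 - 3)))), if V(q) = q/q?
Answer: -2/709 ≈ -0.0028209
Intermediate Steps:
V(q) = 1
M(m, a) = m/2 - a/2 (M(m, a) = (m - a)/2 = m/2 - a/2)
1/(L(234) + M(E, V((4 + 3)*(-4 - 3)))) = 1/((-199 - 1*234) + ((½)*158 - ½*1)) = 1/((-199 - 234) + (79 - ½)) = 1/(-433 + 157/2) = 1/(-709/2) = -2/709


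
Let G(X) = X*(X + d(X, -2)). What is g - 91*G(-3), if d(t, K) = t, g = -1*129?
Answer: -1767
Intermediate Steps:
g = -129
G(X) = 2*X**2 (G(X) = X*(X + X) = X*(2*X) = 2*X**2)
g - 91*G(-3) = -129 - 182*(-3)**2 = -129 - 182*9 = -129 - 91*18 = -129 - 1638 = -1767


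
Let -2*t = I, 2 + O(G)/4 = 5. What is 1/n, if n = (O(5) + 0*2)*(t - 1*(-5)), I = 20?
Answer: -1/60 ≈ -0.016667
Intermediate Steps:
O(G) = 12 (O(G) = -8 + 4*5 = -8 + 20 = 12)
t = -10 (t = -½*20 = -10)
n = -60 (n = (12 + 0*2)*(-10 - 1*(-5)) = (12 + 0)*(-10 + 5) = 12*(-5) = -60)
1/n = 1/(-60) = -1/60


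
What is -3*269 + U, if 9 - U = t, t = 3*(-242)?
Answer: -72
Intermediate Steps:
t = -726
U = 735 (U = 9 - 1*(-726) = 9 + 726 = 735)
-3*269 + U = -3*269 + 735 = -807 + 735 = -72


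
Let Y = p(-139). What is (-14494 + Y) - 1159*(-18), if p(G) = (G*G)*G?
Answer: -2679251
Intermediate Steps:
p(G) = G³ (p(G) = G²*G = G³)
Y = -2685619 (Y = (-139)³ = -2685619)
(-14494 + Y) - 1159*(-18) = (-14494 - 2685619) - 1159*(-18) = -2700113 + 20862 = -2679251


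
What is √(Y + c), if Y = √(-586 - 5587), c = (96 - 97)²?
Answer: √(1 + I*√6173) ≈ 6.3077 + 6.228*I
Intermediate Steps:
c = 1 (c = (-1)² = 1)
Y = I*√6173 (Y = √(-6173) = I*√6173 ≈ 78.568*I)
√(Y + c) = √(I*√6173 + 1) = √(1 + I*√6173)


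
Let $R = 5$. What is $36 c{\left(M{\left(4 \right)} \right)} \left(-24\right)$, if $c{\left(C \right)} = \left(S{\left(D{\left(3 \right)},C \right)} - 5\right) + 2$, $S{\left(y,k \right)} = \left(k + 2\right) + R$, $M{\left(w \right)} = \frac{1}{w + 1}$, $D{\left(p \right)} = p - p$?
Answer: $- \frac{18144}{5} \approx -3628.8$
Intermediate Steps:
$D{\left(p \right)} = 0$
$M{\left(w \right)} = \frac{1}{1 + w}$
$S{\left(y,k \right)} = 7 + k$ ($S{\left(y,k \right)} = \left(k + 2\right) + 5 = \left(2 + k\right) + 5 = 7 + k$)
$c{\left(C \right)} = 4 + C$ ($c{\left(C \right)} = \left(\left(7 + C\right) - 5\right) + 2 = \left(2 + C\right) + 2 = 4 + C$)
$36 c{\left(M{\left(4 \right)} \right)} \left(-24\right) = 36 \left(4 + \frac{1}{1 + 4}\right) \left(-24\right) = 36 \left(4 + \frac{1}{5}\right) \left(-24\right) = 36 \cdot \frac{21}{5} \left(-24\right) = \frac{756}{5} \left(-24\right) = - \frac{18144}{5}$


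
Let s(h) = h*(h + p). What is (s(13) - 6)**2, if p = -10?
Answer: 1089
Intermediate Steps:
s(h) = h*(-10 + h) (s(h) = h*(h - 10) = h*(-10 + h))
(s(13) - 6)**2 = (13*(-10 + 13) - 6)**2 = (13*3 - 6)**2 = (39 - 6)**2 = 33**2 = 1089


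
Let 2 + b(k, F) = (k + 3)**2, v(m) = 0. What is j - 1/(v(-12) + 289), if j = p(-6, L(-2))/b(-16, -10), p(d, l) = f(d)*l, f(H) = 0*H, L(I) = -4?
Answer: -1/289 ≈ -0.0034602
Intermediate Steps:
f(H) = 0
b(k, F) = -2 + (3 + k)**2 (b(k, F) = -2 + (k + 3)**2 = -2 + (3 + k)**2)
p(d, l) = 0 (p(d, l) = 0*l = 0)
j = 0 (j = 0/(-2 + (3 - 16)**2) = 0/(-2 + (-13)**2) = 0/(-2 + 169) = 0/167 = 0*(1/167) = 0)
j - 1/(v(-12) + 289) = 0 - 1/(0 + 289) = 0 - 1/289 = -1/289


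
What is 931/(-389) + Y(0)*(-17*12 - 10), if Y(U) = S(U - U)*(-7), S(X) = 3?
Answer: 1747235/389 ≈ 4491.6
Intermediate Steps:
Y(U) = -21 (Y(U) = 3*(-7) = -21)
931/(-389) + Y(0)*(-17*12 - 10) = 931/(-389) - 21*(-17*12 - 10) = 931*(-1/389) - 21*(-204 - 10) = -931/389 - 21*(-214) = -931/389 + 4494 = 1747235/389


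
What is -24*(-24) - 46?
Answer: 530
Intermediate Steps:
-24*(-24) - 46 = 576 - 46 = 530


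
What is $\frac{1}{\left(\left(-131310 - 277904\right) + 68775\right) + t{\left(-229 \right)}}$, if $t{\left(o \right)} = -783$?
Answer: $- \frac{1}{341222} \approx -2.9306 \cdot 10^{-6}$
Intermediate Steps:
$\frac{1}{\left(\left(-131310 - 277904\right) + 68775\right) + t{\left(-229 \right)}} = \frac{1}{\left(\left(-131310 - 277904\right) + 68775\right) - 783} = \frac{1}{\left(-409214 + 68775\right) - 783} = \frac{1}{-340439 - 783} = \frac{1}{-341222} = - \frac{1}{341222}$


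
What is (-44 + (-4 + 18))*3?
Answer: -90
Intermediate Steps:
(-44 + (-4 + 18))*3 = (-44 + 14)*3 = -30*3 = -90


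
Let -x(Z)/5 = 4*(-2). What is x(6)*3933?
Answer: 157320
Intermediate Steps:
x(Z) = 40 (x(Z) = -20*(-2) = -5*(-8) = 40)
x(6)*3933 = 40*3933 = 157320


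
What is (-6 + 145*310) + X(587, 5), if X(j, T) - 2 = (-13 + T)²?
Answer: 45010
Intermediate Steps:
X(j, T) = 2 + (-13 + T)²
(-6 + 145*310) + X(587, 5) = (-6 + 145*310) + (2 + (-13 + 5)²) = (-6 + 44950) + (2 + (-8)²) = 44944 + (2 + 64) = 44944 + 66 = 45010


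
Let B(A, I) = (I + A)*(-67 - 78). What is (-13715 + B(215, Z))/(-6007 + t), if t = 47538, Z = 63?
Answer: -54025/41531 ≈ -1.3008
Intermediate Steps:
B(A, I) = -145*A - 145*I (B(A, I) = (A + I)*(-145) = -145*A - 145*I)
(-13715 + B(215, Z))/(-6007 + t) = (-13715 + (-145*215 - 145*63))/(-6007 + 47538) = (-13715 + (-31175 - 9135))/41531 = (-13715 - 40310)*(1/41531) = -54025*1/41531 = -54025/41531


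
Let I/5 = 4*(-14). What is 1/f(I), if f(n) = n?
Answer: -1/280 ≈ -0.0035714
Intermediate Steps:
I = -280 (I = 5*(4*(-14)) = 5*(-56) = -280)
1/f(I) = 1/(-280) = -1/280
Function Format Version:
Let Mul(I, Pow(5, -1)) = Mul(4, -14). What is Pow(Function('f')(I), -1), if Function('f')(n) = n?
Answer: Rational(-1, 280) ≈ -0.0035714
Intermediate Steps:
I = -280 (I = Mul(5, Mul(4, -14)) = Mul(5, -56) = -280)
Pow(Function('f')(I), -1) = Pow(-280, -1) = Rational(-1, 280)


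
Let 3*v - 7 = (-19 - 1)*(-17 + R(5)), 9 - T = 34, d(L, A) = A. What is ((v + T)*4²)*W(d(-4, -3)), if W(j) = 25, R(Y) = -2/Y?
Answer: 112000/3 ≈ 37333.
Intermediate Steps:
T = -25 (T = 9 - 1*34 = 9 - 34 = -25)
v = 355/3 (v = 7/3 + ((-19 - 1)*(-17 - 2/5))/3 = 7/3 + (-20*(-17 - 2*⅕))/3 = 7/3 + (-20*(-17 - ⅖))/3 = 7/3 + (-20*(-87/5))/3 = 7/3 + (⅓)*348 = 7/3 + 116 = 355/3 ≈ 118.33)
((v + T)*4²)*W(d(-4, -3)) = ((355/3 - 25)*4²)*25 = ((280/3)*16)*25 = (4480/3)*25 = 112000/3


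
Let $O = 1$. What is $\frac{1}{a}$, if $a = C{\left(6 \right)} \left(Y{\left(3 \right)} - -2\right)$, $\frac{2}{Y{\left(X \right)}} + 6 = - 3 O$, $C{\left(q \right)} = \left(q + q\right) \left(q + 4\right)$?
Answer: $\frac{3}{640} \approx 0.0046875$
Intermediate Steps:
$C{\left(q \right)} = 2 q \left(4 + q\right)$
$Y{\left(X \right)} = - \frac{2}{9}$ ($Y{\left(X \right)} = \frac{2}{-6 - 3} = \frac{2}{-9} = 2 \left(- \frac{1}{9}\right) = - \frac{2}{9}$)
$a = \frac{640}{3}$ ($a = 2 \cdot 6 \left(4 + 6\right) \left(- \frac{2}{9} - -2\right) = 2 \cdot 6 \cdot 10 \left(- \frac{2}{9} + 2\right) = 120 \cdot \frac{16}{9} = \frac{640}{3} \approx 213.33$)
$\frac{1}{a} = \frac{1}{\frac{640}{3}} = \frac{3}{640}$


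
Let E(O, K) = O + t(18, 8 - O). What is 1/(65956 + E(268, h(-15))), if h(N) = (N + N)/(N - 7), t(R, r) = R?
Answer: 1/66242 ≈ 1.5096e-5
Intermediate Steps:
h(N) = 2*N/(-7 + N) (h(N) = (2*N)/(-7 + N) = 2*N/(-7 + N))
E(O, K) = 18 + O (E(O, K) = O + 18 = 18 + O)
1/(65956 + E(268, h(-15))) = 1/(65956 + (18 + 268)) = 1/(65956 + 286) = 1/66242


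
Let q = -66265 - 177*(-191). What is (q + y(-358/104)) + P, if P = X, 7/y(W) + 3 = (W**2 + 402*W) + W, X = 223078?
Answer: 710477891972/3727195 ≈ 1.9062e+5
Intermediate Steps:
y(W) = 7/(-3 + W**2 + 403*W) (y(W) = 7/(-3 + ((W**2 + 402*W) + W)) = 7/(-3 + (W**2 + 403*W)) = 7/(-3 + W**2 + 403*W))
P = 223078
q = -32458 (q = -66265 - 1*(-33807) = -66265 + 33807 = -32458)
(q + y(-358/104)) + P = (-32458 + 7/(-3 + (-358/104)**2 + 403*(-358/104))) + 223078 = (-32458 + 7/(-3 + (-358*1/104)**2 + 403*(-358*1/104))) + 223078 = (-32458 + 7/(-3 + (-179/52)**2 + 403*(-179/52))) + 223078 = (-32458 + 7/(-3 + 32041/2704 - 5549/4)) + 223078 = (-32458 + 7/(-3727195/2704)) + 223078 = (-32458 + 7*(-2704/3727195)) + 223078 = (-32458 - 18928/3727195) + 223078 = -120977314238/3727195 + 223078 = 710477891972/3727195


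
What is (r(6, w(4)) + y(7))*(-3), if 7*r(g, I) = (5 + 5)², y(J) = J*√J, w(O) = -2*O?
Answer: -300/7 - 21*√7 ≈ -98.418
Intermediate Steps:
y(J) = J^(3/2)
r(g, I) = 100/7 (r(g, I) = (5 + 5)²/7 = (⅐)*10² = (⅐)*100 = 100/7)
(r(6, w(4)) + y(7))*(-3) = (100/7 + 7^(3/2))*(-3) = (100/7 + 7*√7)*(-3) = -300/7 - 21*√7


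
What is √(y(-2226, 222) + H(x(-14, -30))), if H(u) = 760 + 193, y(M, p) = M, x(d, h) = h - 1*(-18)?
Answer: I*√1273 ≈ 35.679*I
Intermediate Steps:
x(d, h) = 18 + h (x(d, h) = h + 18 = 18 + h)
H(u) = 953
√(y(-2226, 222) + H(x(-14, -30))) = √(-2226 + 953) = √(-1273) = I*√1273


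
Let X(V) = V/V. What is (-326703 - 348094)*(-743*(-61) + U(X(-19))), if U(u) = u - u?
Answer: -30583824431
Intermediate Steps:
X(V) = 1
U(u) = 0
(-326703 - 348094)*(-743*(-61) + U(X(-19))) = (-326703 - 348094)*(-743*(-61) + 0) = -674797*(45323 + 0) = -674797*45323 = -30583824431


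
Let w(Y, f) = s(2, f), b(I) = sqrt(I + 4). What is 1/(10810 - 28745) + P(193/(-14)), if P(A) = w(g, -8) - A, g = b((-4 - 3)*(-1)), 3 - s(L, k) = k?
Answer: 6223431/251090 ≈ 24.786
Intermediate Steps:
s(L, k) = 3 - k
b(I) = sqrt(4 + I)
g = sqrt(11) (g = sqrt(4 + (-4 - 3)*(-1)) = sqrt(4 - 7*(-1)) = sqrt(4 + 7) = sqrt(11) ≈ 3.3166)
w(Y, f) = 3 - f
P(A) = 11 - A (P(A) = (3 - 1*(-8)) - A = (3 + 8) - A = 11 - A)
1/(10810 - 28745) + P(193/(-14)) = 1/(10810 - 28745) + (11 - 193/(-14)) = 1/(-17935) + (11 - 193*(-1)/14) = -1/17935 + (11 - 1*(-193/14)) = -1/17935 + (11 + 193/14) = -1/17935 + 347/14 = 6223431/251090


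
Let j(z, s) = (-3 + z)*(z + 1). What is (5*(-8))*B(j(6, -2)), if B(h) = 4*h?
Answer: -3360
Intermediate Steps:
j(z, s) = (1 + z)*(-3 + z) (j(z, s) = (-3 + z)*(1 + z) = (1 + z)*(-3 + z))
(5*(-8))*B(j(6, -2)) = (5*(-8))*(4*(-3 + 6**2 - 2*6)) = -160*(-3 + 36 - 12) = -160*21 = -40*84 = -3360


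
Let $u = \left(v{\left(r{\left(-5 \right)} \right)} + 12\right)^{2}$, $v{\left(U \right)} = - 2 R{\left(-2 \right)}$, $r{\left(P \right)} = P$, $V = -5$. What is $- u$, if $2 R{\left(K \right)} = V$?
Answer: $-289$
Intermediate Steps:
$R{\left(K \right)} = - \frac{5}{2}$ ($R{\left(K \right)} = \frac{1}{2} \left(-5\right) = - \frac{5}{2}$)
$v{\left(U \right)} = 5$ ($v{\left(U \right)} = \left(-2\right) \left(- \frac{5}{2}\right) = 5$)
$u = 289$ ($u = \left(5 + 12\right)^{2} = 17^{2} = 289$)
$- u = \left(-1\right) 289 = -289$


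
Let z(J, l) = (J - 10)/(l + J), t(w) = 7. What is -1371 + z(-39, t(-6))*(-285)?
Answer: -57837/32 ≈ -1807.4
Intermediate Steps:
z(J, l) = (-10 + J)/(J + l)
-1371 + z(-39, t(-6))*(-285) = -1371 + ((-10 - 39)/(-39 + 7))*(-285) = -1371 + (-49/(-32))*(-285) = -1371 - 1/32*(-49)*(-285) = -1371 + (49/32)*(-285) = -1371 - 13965/32 = -57837/32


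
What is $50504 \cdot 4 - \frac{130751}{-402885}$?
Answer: $\frac{81389346911}{402885} \approx 2.0202 \cdot 10^{5}$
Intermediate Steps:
$50504 \cdot 4 - \frac{130751}{-402885} = 202016 - 130751 \left(- \frac{1}{402885}\right) = 202016 - - \frac{130751}{402885} = 202016 + \frac{130751}{402885} = \frac{81389346911}{402885}$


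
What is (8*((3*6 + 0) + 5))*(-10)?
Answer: -1840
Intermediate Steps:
(8*((3*6 + 0) + 5))*(-10) = (8*((18 + 0) + 5))*(-10) = (8*(18 + 5))*(-10) = (8*23)*(-10) = 184*(-10) = -1840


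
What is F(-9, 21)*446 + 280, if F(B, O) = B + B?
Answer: -7748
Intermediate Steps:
F(B, O) = 2*B
F(-9, 21)*446 + 280 = (2*(-9))*446 + 280 = -18*446 + 280 = -8028 + 280 = -7748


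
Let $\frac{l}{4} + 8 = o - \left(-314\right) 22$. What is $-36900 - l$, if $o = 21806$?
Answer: $-151724$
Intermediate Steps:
$l = 114824$ ($l = -32 + 4 \left(21806 - \left(-314\right) 22\right) = -32 + 4 \left(21806 - -6908\right) = -32 + 4 \left(21806 + 6908\right) = -32 + 4 \cdot 28714 = -32 + 114856 = 114824$)
$-36900 - l = -36900 - 114824 = -151724$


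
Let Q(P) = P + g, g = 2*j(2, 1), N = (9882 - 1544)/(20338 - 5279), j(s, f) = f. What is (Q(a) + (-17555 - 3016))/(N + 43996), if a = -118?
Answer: -28320503/60231282 ≈ -0.47020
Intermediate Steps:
N = 758/1369 (N = 8338/15059 = 8338*(1/15059) = 758/1369 ≈ 0.55369)
g = 2 (g = 2*1 = 2)
Q(P) = 2 + P (Q(P) = P + 2 = 2 + P)
(Q(a) + (-17555 - 3016))/(N + 43996) = ((2 - 118) + (-17555 - 3016))/(758/1369 + 43996) = (-116 - 20571)/(60231282/1369) = -20687*1369/60231282 = -28320503/60231282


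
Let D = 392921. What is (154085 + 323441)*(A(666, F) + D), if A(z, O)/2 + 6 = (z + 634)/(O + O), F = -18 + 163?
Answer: 5441227787646/29 ≈ 1.8763e+11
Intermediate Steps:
F = 145
A(z, O) = -12 + (634 + z)/O (A(z, O) = -12 + 2*((z + 634)/(O + O)) = -12 + 2*((634 + z)/((2*O))) = -12 + 2*((634 + z)*(1/(2*O))) = -12 + 2*((634 + z)/(2*O)) = -12 + (634 + z)/O)
(154085 + 323441)*(A(666, F) + D) = (154085 + 323441)*((634 + 666 - 12*145)/145 + 392921) = 477526*((634 + 666 - 1740)/145 + 392921) = 477526*((1/145)*(-440) + 392921) = 477526*(-88/29 + 392921) = 477526*(11394621/29) = 5441227787646/29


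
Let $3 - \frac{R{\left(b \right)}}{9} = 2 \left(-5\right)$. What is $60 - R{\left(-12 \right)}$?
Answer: $-57$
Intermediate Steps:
$R{\left(b \right)} = 117$ ($R{\left(b \right)} = 27 - 9 \cdot 2 \left(-5\right) = 27 - -90 = 27 + 90 = 117$)
$60 - R{\left(-12 \right)} = 60 - 117 = -57$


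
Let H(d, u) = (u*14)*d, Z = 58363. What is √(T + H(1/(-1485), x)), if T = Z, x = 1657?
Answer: √14296566405/495 ≈ 241.55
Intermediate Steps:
T = 58363
H(d, u) = 14*d*u (H(d, u) = (14*u)*d = 14*d*u)
√(T + H(1/(-1485), x)) = √(58363 + 14*1657/(-1485)) = √(58363 + 14*(-1/1485)*1657) = √(58363 - 23198/1485) = √(86645857/1485) = √14296566405/495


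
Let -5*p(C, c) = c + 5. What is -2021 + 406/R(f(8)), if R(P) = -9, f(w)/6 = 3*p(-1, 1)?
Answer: -18595/9 ≈ -2066.1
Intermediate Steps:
p(C, c) = -1 - c/5 (p(C, c) = -(c + 5)/5 = -(5 + c)/5 = -1 - c/5)
f(w) = -108/5 (f(w) = 6*(3*(-1 - ⅕*1)) = 6*(3*(-1 - ⅕)) = 6*(3*(-6/5)) = 6*(-18/5) = -108/5)
-2021 + 406/R(f(8)) = -2021 + 406/(-9) = -2021 + 406*(-⅑) = -2021 - 406/9 = -18595/9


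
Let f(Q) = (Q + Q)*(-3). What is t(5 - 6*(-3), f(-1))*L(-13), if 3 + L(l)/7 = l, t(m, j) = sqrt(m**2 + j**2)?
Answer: -112*sqrt(565) ≈ -2662.2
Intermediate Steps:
f(Q) = -6*Q (f(Q) = (2*Q)*(-3) = -6*Q)
t(m, j) = sqrt(j**2 + m**2)
L(l) = -21 + 7*l
t(5 - 6*(-3), f(-1))*L(-13) = sqrt((-6*(-1))**2 + (5 - 6*(-3))**2)*(-21 + 7*(-13)) = sqrt(6**2 + (5 - 1*(-18))**2)*(-21 - 91) = sqrt(36 + (5 + 18)**2)*(-112) = sqrt(36 + 23**2)*(-112) = sqrt(36 + 529)*(-112) = sqrt(565)*(-112) = -112*sqrt(565)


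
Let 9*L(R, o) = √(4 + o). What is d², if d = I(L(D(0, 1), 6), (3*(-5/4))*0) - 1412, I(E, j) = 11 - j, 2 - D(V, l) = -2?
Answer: 1962801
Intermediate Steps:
D(V, l) = 4 (D(V, l) = 2 - 1*(-2) = 2 + 2 = 4)
L(R, o) = √(4 + o)/9
d = -1401 (d = (11 - 3*(-5/4)*0) - 1412 = (11 - (-15)*0/4) - 1412 = (11 - 1*0) - 1412 = (11 + 0) - 1412 = 11 - 1412 = -1401)
d² = (-1401)² = 1962801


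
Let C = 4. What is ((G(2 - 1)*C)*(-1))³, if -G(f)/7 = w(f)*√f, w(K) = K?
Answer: 21952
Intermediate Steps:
G(f) = -7*f^(3/2) (G(f) = -7*f*√f = -7*f^(3/2))
((G(2 - 1)*C)*(-1))³ = ((-7*(2 - 1)^(3/2)*4)*(-1))³ = ((-7*1^(3/2)*4)*(-1))³ = ((-7*1*4)*(-1))³ = (-7*4*(-1))³ = (-28*(-1))³ = 28³ = 21952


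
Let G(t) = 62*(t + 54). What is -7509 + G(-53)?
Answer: -7447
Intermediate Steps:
G(t) = 3348 + 62*t (G(t) = 62*(54 + t) = 3348 + 62*t)
-7509 + G(-53) = -7509 + (3348 + 62*(-53)) = -7509 + (3348 - 3286) = -7509 + 62 = -7447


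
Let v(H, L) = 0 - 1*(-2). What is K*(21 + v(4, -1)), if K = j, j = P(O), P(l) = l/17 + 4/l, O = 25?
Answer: 15939/425 ≈ 37.504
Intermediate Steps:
v(H, L) = 2 (v(H, L) = 0 + 2 = 2)
P(l) = 4/l + l/17 (P(l) = l*(1/17) + 4/l = l/17 + 4/l = 4/l + l/17)
j = 693/425 (j = 4/25 + (1/17)*25 = 4*(1/25) + 25/17 = 4/25 + 25/17 = 693/425 ≈ 1.6306)
K = 693/425 ≈ 1.6306
K*(21 + v(4, -1)) = 693*(21 + 2)/425 = (693/425)*23 = 15939/425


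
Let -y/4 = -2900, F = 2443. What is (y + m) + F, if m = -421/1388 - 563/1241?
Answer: 24187875939/1722508 ≈ 14042.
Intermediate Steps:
m = -1303905/1722508 (m = -421*1/1388 - 563*1/1241 = -421/1388 - 563/1241 = -1303905/1722508 ≈ -0.75698)
y = 11600 (y = -4*(-2900) = 11600)
(y + m) + F = (11600 - 1303905/1722508) + 2443 = 19979788895/1722508 + 2443 = 24187875939/1722508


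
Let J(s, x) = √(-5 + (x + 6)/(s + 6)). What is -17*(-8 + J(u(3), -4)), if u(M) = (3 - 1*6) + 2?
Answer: 136 - 17*I*√115/5 ≈ 136.0 - 36.461*I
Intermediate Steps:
u(M) = -1 (u(M) = (3 - 6) + 2 = -3 + 2 = -1)
J(s, x) = √(-5 + (6 + x)/(6 + s))
-17*(-8 + J(u(3), -4)) = -17*(-8 + √((-24 - 4 - 5*(-1))/(6 - 1))) = -17*(-8 + √((-24 - 4 + 5)/5)) = -17*(-8 + √((⅕)*(-23))) = -17*(-8 + √(-23/5)) = -17*(-8 + I*√115/5) = 136 - 17*I*√115/5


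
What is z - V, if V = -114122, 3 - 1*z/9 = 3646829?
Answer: -32707312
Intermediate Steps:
z = -32821434 (z = 27 - 9*3646829 = 27 - 32821461 = -32821434)
z - V = -32821434 - 1*(-114122) = -32821434 + 114122 = -32707312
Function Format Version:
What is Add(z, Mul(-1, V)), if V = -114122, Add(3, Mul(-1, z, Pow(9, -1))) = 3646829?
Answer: -32707312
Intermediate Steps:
z = -32821434 (z = Add(27, Mul(-9, 3646829)) = Add(27, -32821461) = -32821434)
Add(z, Mul(-1, V)) = Add(-32821434, Mul(-1, -114122)) = Add(-32821434, 114122) = -32707312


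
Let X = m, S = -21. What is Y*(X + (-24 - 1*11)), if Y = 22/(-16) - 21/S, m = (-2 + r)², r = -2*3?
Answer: -87/8 ≈ -10.875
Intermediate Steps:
r = -6
m = 64 (m = (-2 - 6)² = (-8)² = 64)
X = 64
Y = -3/8 (Y = 22/(-16) - 21/(-21) = 22*(-1/16) - 21*(-1/21) = -11/8 + 1 = -3/8 ≈ -0.37500)
Y*(X + (-24 - 1*11)) = -3*(64 + (-24 - 1*11))/8 = -3*(64 + (-24 - 11))/8 = -3*(64 - 35)/8 = -3/8*29 = -87/8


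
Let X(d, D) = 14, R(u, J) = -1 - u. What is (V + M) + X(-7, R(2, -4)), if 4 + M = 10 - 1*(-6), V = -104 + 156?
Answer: 78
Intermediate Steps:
V = 52
M = 12 (M = -4 + (10 - 1*(-6)) = -4 + (10 + 6) = -4 + 16 = 12)
(V + M) + X(-7, R(2, -4)) = (52 + 12) + 14 = 64 + 14 = 78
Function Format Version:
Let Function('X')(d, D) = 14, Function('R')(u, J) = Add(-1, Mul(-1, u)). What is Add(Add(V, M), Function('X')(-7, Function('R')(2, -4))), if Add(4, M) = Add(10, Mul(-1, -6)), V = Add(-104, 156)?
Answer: 78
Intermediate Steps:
V = 52
M = 12 (M = Add(-4, Add(10, Mul(-1, -6))) = Add(-4, Add(10, 6)) = Add(-4, 16) = 12)
Add(Add(V, M), Function('X')(-7, Function('R')(2, -4))) = Add(Add(52, 12), 14) = Add(64, 14) = 78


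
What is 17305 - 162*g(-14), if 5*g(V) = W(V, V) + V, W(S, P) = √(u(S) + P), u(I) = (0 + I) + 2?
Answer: 88793/5 - 162*I*√26/5 ≈ 17759.0 - 165.21*I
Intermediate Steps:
u(I) = 2 + I (u(I) = I + 2 = 2 + I)
W(S, P) = √(2 + P + S) (W(S, P) = √((2 + S) + P) = √(2 + P + S))
g(V) = V/5 + √(2 + 2*V)/5 (g(V) = (√(2 + V + V) + V)/5 = (√(2 + 2*V) + V)/5 = (V + √(2 + 2*V))/5 = V/5 + √(2 + 2*V)/5)
17305 - 162*g(-14) = 17305 - 162*((⅕)*(-14) + √(2 + 2*(-14))/5) = 17305 - 162*(-14/5 + √(2 - 28)/5) = 17305 - 162*(-14/5 + √(-26)/5) = 17305 - 162*(-14/5 + (I*√26)/5) = 17305 - 162*(-14/5 + I*√26/5) = 17305 - (-2268/5 + 162*I*√26/5) = 17305 + (2268/5 - 162*I*√26/5) = 88793/5 - 162*I*√26/5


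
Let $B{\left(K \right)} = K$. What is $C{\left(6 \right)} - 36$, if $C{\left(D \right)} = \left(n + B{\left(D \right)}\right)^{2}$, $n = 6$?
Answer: $108$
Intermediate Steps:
$C{\left(D \right)} = \left(6 + D\right)^{2}$
$C{\left(6 \right)} - 36 = \left(6 + 6\right)^{2} - 36 = 12^{2} - 36 = 144 - 36 = 108$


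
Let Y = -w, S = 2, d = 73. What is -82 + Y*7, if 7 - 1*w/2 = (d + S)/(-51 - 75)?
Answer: -565/3 ≈ -188.33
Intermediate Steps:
w = 319/21 (w = 14 - 2*(73 + 2)/(-51 - 75) = 14 - 150/(-126) = 14 - 150*(-1)/126 = 14 - 2*(-25/42) = 14 + 25/21 = 319/21 ≈ 15.190)
Y = -319/21 (Y = -1*319/21 = -319/21 ≈ -15.190)
-82 + Y*7 = -82 - 319/21*7 = -82 - 319/3 = -565/3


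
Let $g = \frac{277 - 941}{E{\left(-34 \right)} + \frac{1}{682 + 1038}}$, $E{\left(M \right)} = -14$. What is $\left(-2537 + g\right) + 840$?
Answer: $- \frac{39719983}{24079} \approx -1649.6$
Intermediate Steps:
$g = \frac{1142080}{24079}$ ($g = \frac{277 - 941}{-14 + \frac{1}{682 + 1038}} = - \frac{664}{-14 + \frac{1}{1720}} = - \frac{664}{- \frac{24079}{1720}} = \left(-664\right) \left(- \frac{1720}{24079}\right) = \frac{1142080}{24079} \approx 47.431$)
$\left(-2537 + g\right) + 840 = \left(-2537 + \frac{1142080}{24079}\right) + 840 = - \frac{59946343}{24079} + 840 = - \frac{39719983}{24079}$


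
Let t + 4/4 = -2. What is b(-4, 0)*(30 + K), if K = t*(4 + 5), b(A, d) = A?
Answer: -12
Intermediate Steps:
t = -3 (t = -1 - 2 = -3)
K = -27 (K = -3*(4 + 5) = -3*9 = -27)
b(-4, 0)*(30 + K) = -4*(30 - 27) = -4*3 = -12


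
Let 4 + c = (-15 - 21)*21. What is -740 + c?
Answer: -1500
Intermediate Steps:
c = -760 (c = -4 + (-15 - 21)*21 = -4 - 36*21 = -4 - 756 = -760)
-740 + c = -740 - 760 = -1500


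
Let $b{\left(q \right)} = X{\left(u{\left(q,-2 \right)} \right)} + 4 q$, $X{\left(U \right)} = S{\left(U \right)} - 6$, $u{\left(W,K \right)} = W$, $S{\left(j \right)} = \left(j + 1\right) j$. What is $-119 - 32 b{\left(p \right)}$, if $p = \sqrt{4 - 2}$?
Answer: $9 - 160 \sqrt{2} \approx -217.27$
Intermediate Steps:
$S{\left(j \right)} = j \left(1 + j\right)$ ($S{\left(j \right)} = \left(1 + j\right) j = j \left(1 + j\right)$)
$X{\left(U \right)} = -6 + U \left(1 + U\right)$ ($X{\left(U \right)} = U \left(1 + U\right) - 6 = -6 + U \left(1 + U\right)$)
$p = \sqrt{2} \approx 1.4142$
$b{\left(q \right)} = -6 + 4 q + q \left(1 + q\right)$ ($b{\left(q \right)} = \left(-6 + q \left(1 + q\right)\right) + 4 q = -6 + 4 q + q \left(1 + q\right)$)
$-119 - 32 b{\left(p \right)} = -119 - 32 \left(-6 + \left(\sqrt{2}\right)^{2} + 5 \sqrt{2}\right) = -119 - 32 \left(-6 + 2 + 5 \sqrt{2}\right) = -119 - 32 \left(-4 + 5 \sqrt{2}\right) = -119 + \left(128 - 160 \sqrt{2}\right) = 9 - 160 \sqrt{2}$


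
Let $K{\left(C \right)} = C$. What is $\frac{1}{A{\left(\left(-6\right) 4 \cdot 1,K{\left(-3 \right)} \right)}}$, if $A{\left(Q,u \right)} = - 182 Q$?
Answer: $\frac{1}{4368} \approx 0.00022894$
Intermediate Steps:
$\frac{1}{A{\left(\left(-6\right) 4 \cdot 1,K{\left(-3 \right)} \right)}} = \frac{1}{\left(-182\right) \left(-6\right) 4 \cdot 1} = \frac{1}{\left(-182\right) \left(\left(-24\right) 1\right)} = \frac{1}{\left(-182\right) \left(-24\right)} = \frac{1}{4368}$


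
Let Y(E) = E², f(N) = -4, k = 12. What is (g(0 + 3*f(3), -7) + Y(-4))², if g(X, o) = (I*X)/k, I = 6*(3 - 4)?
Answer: 484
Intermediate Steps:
I = -6 (I = 6*(-1) = -6)
g(X, o) = -X/2 (g(X, o) = -6*X/12 = -6*X*(1/12) = -X/2)
(g(0 + 3*f(3), -7) + Y(-4))² = (-(0 + 3*(-4))/2 + (-4)²)² = (-(0 - 12)/2 + 16)² = (-½*(-12) + 16)² = (6 + 16)² = 22² = 484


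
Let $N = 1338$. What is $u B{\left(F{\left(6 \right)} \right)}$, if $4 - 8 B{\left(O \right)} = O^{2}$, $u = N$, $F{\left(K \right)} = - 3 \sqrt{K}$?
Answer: $- \frac{16725}{2} \approx -8362.5$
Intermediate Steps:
$u = 1338$
$B{\left(O \right)} = \frac{1}{2} - \frac{O^{2}}{8}$
$u B{\left(F{\left(6 \right)} \right)} = 1338 \left(\frac{1}{2} - \frac{\left(- 3 \sqrt{6}\right)^{2}}{8}\right) = 1338 \left(\frac{1}{2} - \frac{27}{4}\right) = 1338 \left(- \frac{25}{4}\right) = - \frac{16725}{2}$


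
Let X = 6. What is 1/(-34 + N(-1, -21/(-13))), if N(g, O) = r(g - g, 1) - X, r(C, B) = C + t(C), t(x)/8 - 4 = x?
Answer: -1/8 ≈ -0.12500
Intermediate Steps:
t(x) = 32 + 8*x
r(C, B) = 32 + 9*C (r(C, B) = C + (32 + 8*C) = 32 + 9*C)
N(g, O) = 26 (N(g, O) = (32 + 9*(g - g)) - 1*6 = (32 + 9*0) - 6 = (32 + 0) - 6 = 32 - 6 = 26)
1/(-34 + N(-1, -21/(-13))) = 1/(-34 + 26) = 1/(-8) = -1/8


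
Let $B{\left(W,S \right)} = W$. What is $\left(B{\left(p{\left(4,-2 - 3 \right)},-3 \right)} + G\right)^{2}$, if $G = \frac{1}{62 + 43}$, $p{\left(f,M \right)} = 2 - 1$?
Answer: $\frac{11236}{11025} \approx 1.0191$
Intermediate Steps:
$p{\left(f,M \right)} = 1$ ($p{\left(f,M \right)} = 2 - 1 = 1$)
$G = \frac{1}{105} \approx 0.0095238$
$\left(B{\left(p{\left(4,-2 - 3 \right)},-3 \right)} + G\right)^{2} = \left(1 + \frac{1}{105}\right)^{2} = \left(\frac{106}{105}\right)^{2} = \frac{11236}{11025}$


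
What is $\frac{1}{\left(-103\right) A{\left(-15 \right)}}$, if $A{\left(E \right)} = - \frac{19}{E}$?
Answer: $- \frac{15}{1957} \approx -0.0076648$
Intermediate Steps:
$\frac{1}{\left(-103\right) A{\left(-15 \right)}} = \frac{1}{\left(-103\right) \left(- \frac{19}{-15}\right)} = \frac{1}{\left(-103\right) \left(\left(-19\right) \left(- \frac{1}{15}\right)\right)} = \frac{1}{\left(-103\right) \frac{19}{15}} = \frac{1}{- \frac{1957}{15}} = - \frac{15}{1957}$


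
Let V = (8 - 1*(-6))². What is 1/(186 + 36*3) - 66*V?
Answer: -3803183/294 ≈ -12936.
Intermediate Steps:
V = 196 (V = (8 + 6)² = 14² = 196)
1/(186 + 36*3) - 66*V = 1/(186 + 36*3) - 66*196 = 1/(186 + 108) - 12936 = 1/294 - 12936 = -3803183/294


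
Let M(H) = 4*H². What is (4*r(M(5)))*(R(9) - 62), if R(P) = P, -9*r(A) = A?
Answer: 21200/9 ≈ 2355.6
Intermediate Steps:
r(A) = -A/9
(4*r(M(5)))*(R(9) - 62) = (4*(-4*5²/9))*(9 - 62) = (4*(-4*25/9))*(-53) = (4*(-⅑*100))*(-53) = (4*(-100/9))*(-53) = -400/9*(-53) = 21200/9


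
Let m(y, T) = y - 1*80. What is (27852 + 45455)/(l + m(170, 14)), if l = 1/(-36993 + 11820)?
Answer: 1845357111/2265569 ≈ 814.52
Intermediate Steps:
m(y, T) = -80 + y (m(y, T) = y - 80 = -80 + y)
l = -1/25173 (l = 1/(-25173) = -1/25173 ≈ -3.9725e-5)
(27852 + 45455)/(l + m(170, 14)) = (27852 + 45455)/(-1/25173 + (-80 + 170)) = 73307/(-1/25173 + 90) = 73307/(2265569/25173) = 73307*(25173/2265569) = 1845357111/2265569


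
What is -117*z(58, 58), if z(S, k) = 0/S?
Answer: 0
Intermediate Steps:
z(S, k) = 0
-117*z(58, 58) = -117*0 = 0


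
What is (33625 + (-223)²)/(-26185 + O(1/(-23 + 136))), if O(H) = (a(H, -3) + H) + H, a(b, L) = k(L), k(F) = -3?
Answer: -4709501/1479621 ≈ -3.1829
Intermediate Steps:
a(b, L) = -3
O(H) = -3 + 2*H (O(H) = (-3 + H) + H = -3 + 2*H)
(33625 + (-223)²)/(-26185 + O(1/(-23 + 136))) = (33625 + (-223)²)/(-26185 + (-3 + 2/(-23 + 136))) = (33625 + 49729)/(-26185 + (-3 + 2/113)) = 83354/(-26185 + (-3 + 2*(1/113))) = 83354/(-26185 + (-3 + 2/113)) = 83354/(-26185 - 337/113) = 83354/(-2959242/113) = 83354*(-113/2959242) = -4709501/1479621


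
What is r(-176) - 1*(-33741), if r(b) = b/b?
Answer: 33742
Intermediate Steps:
r(b) = 1
r(-176) - 1*(-33741) = 1 - 1*(-33741) = 1 + 33741 = 33742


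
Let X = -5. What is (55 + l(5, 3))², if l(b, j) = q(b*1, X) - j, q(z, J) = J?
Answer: 2209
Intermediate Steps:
l(b, j) = -5 - j
(55 + l(5, 3))² = (55 + (-5 - 1*3))² = (55 + (-5 - 3))² = (55 - 8)² = 47² = 2209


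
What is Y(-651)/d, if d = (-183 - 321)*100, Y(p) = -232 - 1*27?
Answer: 37/7200 ≈ 0.0051389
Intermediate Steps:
Y(p) = -259 (Y(p) = -232 - 27 = -259)
d = -50400 (d = -504*100 = -50400)
Y(-651)/d = -259/(-50400) = -259*(-1/50400) = 37/7200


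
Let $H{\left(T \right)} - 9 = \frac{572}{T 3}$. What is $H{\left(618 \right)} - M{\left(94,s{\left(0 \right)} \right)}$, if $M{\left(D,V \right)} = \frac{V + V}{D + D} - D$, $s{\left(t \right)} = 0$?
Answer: $\frac{95767}{927} \approx 103.31$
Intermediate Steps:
$H{\left(T \right)} = 9 + \frac{572}{3 T}$ ($H{\left(T \right)} = 9 + \frac{572}{T 3} = 9 + \frac{572}{3 T}$)
$M{\left(D,V \right)} = - D + \frac{V}{D}$ ($M{\left(D,V \right)} = \frac{2 V}{2 D} - D = 2 V \frac{1}{2 D} - D = \frac{V}{D} - D = - D + \frac{V}{D}$)
$H{\left(618 \right)} - M{\left(94,s{\left(0 \right)} \right)} = \left(9 + \frac{572}{3 \cdot 618}\right) - \left(\left(-1\right) 94 + \frac{0}{94}\right) = \left(9 + \frac{572}{3} \cdot \frac{1}{618}\right) - \left(-94 + 0 \cdot \frac{1}{94}\right) = \left(9 + \frac{286}{927}\right) - \left(-94 + 0\right) = \frac{8629}{927} - -94 = \frac{8629}{927} + 94 = \frac{95767}{927}$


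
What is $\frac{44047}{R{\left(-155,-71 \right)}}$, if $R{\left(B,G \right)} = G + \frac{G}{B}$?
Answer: $- \frac{6827285}{10934} \approx -624.41$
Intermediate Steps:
$\frac{44047}{R{\left(-155,-71 \right)}} = \frac{44047}{-71 - \frac{71}{-155}} = \frac{44047}{-71 - - \frac{71}{155}} = \frac{44047}{-71 + \frac{71}{155}} = \frac{44047}{- \frac{10934}{155}} = 44047 \left(- \frac{155}{10934}\right) = - \frac{6827285}{10934}$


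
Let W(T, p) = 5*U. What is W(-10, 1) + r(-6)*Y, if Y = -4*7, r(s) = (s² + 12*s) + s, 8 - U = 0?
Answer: 1216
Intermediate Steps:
U = 8 (U = 8 - 1*0 = 8 + 0 = 8)
r(s) = s² + 13*s
Y = -28
W(T, p) = 40 (W(T, p) = 5*8 = 40)
W(-10, 1) + r(-6)*Y = 40 - 6*(13 - 6)*(-28) = 40 - 6*7*(-28) = 40 - 42*(-28) = 40 + 1176 = 1216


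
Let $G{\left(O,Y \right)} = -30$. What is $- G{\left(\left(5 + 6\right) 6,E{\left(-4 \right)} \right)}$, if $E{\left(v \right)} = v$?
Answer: $30$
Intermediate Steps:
$- G{\left(\left(5 + 6\right) 6,E{\left(-4 \right)} \right)} = \left(-1\right) \left(-30\right) = 30$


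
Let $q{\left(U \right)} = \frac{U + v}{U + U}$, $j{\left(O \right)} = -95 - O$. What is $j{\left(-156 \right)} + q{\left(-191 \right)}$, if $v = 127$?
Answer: $\frac{11683}{191} \approx 61.168$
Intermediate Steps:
$q{\left(U \right)} = \frac{127 + U}{2 U}$ ($q{\left(U \right)} = \frac{U + 127}{U + U} = \frac{127 + U}{2 U}$)
$j{\left(-156 \right)} + q{\left(-191 \right)} = \left(-95 - -156\right) + \frac{127 - 191}{2 \left(-191\right)} = \left(-95 + 156\right) + \frac{1}{2} \left(- \frac{1}{191}\right) \left(-64\right) = 61 + \frac{32}{191} = \frac{11683}{191}$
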